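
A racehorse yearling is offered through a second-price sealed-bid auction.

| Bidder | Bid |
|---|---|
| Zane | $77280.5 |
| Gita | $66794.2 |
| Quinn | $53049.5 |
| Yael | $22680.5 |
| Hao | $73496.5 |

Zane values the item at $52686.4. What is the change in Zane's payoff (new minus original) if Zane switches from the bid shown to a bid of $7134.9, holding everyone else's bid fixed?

The highest bid among the other bidders is $73496.5; Zane's bid doesn't change that.
Original bid $77280.5: Zane is highest, pays the top rival bid $73496.5; payoff $52686.4 − $73496.5 = −$20810.1.
Alternative bid $7134.9: Zane is not highest (top rival bid is $73496.5); payoff $0.
Change in payoff = $0 − (−$20810.1) = $20810.1.

$20810.1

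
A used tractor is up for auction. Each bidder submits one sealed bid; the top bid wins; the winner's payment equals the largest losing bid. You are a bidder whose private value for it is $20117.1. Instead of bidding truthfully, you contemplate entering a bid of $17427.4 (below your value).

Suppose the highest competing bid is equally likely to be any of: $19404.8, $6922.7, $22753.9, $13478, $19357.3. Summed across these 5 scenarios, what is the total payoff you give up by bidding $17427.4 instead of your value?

$1472.1

The deviation costs you only when the competing bid falls strictly between $17427.4 and $20117.1; elsewhere both bids give the same outcome.
$19404.8: truthful payoff $712.3, deviation payoff $0 → loss $712.3.
$6922.7: outcomes coincide → loss $0.
$22753.9: outcomes coincide → loss $0.
$13478: outcomes coincide → loss $0.
$19357.3: truthful payoff $759.8, deviation payoff $0 → loss $759.8.
Total loss = $712.3 + $759.8 = $1472.1.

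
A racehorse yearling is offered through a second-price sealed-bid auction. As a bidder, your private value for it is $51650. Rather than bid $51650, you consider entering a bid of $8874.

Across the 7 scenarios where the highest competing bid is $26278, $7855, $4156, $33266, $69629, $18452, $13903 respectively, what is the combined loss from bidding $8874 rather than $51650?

The deviation costs you only when the competing bid falls strictly between $8874 and $51650; elsewhere both bids give the same outcome.
$26278: truthful payoff $25372, deviation payoff $0 → loss $25372.
$7855: outcomes coincide → loss $0.
$4156: outcomes coincide → loss $0.
$33266: truthful payoff $18384, deviation payoff $0 → loss $18384.
$69629: outcomes coincide → loss $0.
$18452: truthful payoff $33198, deviation payoff $0 → loss $33198.
$13903: truthful payoff $37747, deviation payoff $0 → loss $37747.
Total loss = $25372 + $18384 + $33198 + $37747 = $114701.

$114701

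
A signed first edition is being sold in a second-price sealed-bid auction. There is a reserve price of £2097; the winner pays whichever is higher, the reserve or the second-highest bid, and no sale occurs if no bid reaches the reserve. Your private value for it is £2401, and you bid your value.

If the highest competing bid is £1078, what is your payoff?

£304

Your bid £2401 is the highest and exceeds the reserve.
Price = max(second-highest bid, reserve) = max(£1078, £2097) = £2097.
Payoff = £2401 − £2097 = £304.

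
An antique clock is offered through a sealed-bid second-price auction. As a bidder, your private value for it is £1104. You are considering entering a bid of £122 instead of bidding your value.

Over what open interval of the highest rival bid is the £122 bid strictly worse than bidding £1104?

If the competing bid is below £122, both bids win at the same price — no difference.
If it is above £1104, both bids lose — no difference.
If it lies strictly between £122 and £1104, bidding your value wins at a price below your value (positive payoff) while bidding £122 loses (payoff 0).
So the deviation strictly hurts on the open interval (£122, £1104).

(£122, £1104)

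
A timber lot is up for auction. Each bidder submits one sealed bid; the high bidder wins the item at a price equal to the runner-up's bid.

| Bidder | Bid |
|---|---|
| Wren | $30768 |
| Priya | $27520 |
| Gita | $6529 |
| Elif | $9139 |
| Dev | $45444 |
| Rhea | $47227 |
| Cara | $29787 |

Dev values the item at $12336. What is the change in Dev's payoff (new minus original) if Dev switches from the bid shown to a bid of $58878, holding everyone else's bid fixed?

The highest bid among the other bidders is $47227; Dev's bid doesn't change that.
Original bid $45444: Dev is not highest (top rival bid is $47227); payoff $0.
Alternative bid $58878: Dev is highest, pays the top rival bid $47227; payoff $12336 − $47227 = −$34891.
Change in payoff = −$34891 − ($0) = −$34891.

−$34891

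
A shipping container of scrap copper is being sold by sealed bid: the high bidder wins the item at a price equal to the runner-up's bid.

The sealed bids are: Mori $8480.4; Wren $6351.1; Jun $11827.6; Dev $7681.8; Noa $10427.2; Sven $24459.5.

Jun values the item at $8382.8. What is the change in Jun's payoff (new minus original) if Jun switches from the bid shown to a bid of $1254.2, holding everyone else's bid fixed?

$0

The highest bid among the other bidders is $24459.5; Jun's bid doesn't change that.
Original bid $11827.6: Jun is not highest (top rival bid is $24459.5); payoff $0.
Alternative bid $1254.2: Jun is not highest (top rival bid is $24459.5); payoff $0.
Change in payoff = $0 − ($0) = $0.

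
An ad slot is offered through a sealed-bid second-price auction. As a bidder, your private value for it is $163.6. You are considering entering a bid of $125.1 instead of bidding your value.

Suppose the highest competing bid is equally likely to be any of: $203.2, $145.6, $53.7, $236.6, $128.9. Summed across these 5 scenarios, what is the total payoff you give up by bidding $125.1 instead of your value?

$52.7

The deviation costs you only when the competing bid falls strictly between $125.1 and $163.6; elsewhere both bids give the same outcome.
$203.2: outcomes coincide → loss $0.
$145.6: truthful payoff $18, deviation payoff $0 → loss $18.
$53.7: outcomes coincide → loss $0.
$236.6: outcomes coincide → loss $0.
$128.9: truthful payoff $34.7, deviation payoff $0 → loss $34.7.
Total loss = $18 + $34.7 = $52.7.
Because the price is fixed by the runner-up's bid, deviating from your value can only change a good outcome into a bad one — never the reverse.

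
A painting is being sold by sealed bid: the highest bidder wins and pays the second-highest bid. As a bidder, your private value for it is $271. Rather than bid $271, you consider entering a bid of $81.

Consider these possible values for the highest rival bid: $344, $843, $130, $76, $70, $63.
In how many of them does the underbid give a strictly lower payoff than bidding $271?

1

The deviation hurts exactly when the highest competing bid lies strictly between $81 and $271 — underbidding then forfeits a profitable win.
$344: above both → same outcome either way.
$843: above both → same outcome either way.
$130: inside the interval → strictly worse (loss $141).
$76: below both → same outcome either way.
$70: below both → same outcome either way.
$63: below both → same outcome either way.
Count: 1.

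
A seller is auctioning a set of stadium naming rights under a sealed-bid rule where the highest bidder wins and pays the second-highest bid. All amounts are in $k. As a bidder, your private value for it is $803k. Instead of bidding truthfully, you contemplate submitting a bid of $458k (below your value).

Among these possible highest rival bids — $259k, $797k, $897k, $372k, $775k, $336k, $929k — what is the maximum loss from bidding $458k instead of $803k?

$28k

$259k: same outcome either way → loss $0k.
$797k: truthful gives $6k, deviation gives $0k → loss $6k.
$897k: same outcome either way → loss $0k.
$372k: same outcome either way → loss $0k.
$775k: truthful gives $28k, deviation gives $0k → loss $28k.
$336k: same outcome either way → loss $0k.
$929k: same outcome either way → loss $0k.
Maximum loss: $28k.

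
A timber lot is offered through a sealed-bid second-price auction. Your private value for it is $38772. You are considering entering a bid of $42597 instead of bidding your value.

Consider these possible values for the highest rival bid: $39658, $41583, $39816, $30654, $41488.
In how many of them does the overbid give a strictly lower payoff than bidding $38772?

The deviation hurts exactly when the highest competing bid lies strictly between $38772 and $42597 — overbidding then wins at a price above your value.
$39658: inside the interval → strictly worse (loss $886).
$41583: inside the interval → strictly worse (loss $2811).
$39816: inside the interval → strictly worse (loss $1044).
$30654: below both → same outcome either way.
$41488: inside the interval → strictly worse (loss $2716).
Count: 4.

4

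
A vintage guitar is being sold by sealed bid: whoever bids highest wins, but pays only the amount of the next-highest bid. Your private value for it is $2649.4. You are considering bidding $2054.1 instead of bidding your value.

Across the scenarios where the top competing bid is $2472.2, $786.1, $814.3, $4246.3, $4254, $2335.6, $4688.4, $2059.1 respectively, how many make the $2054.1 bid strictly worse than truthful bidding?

The deviation hurts exactly when the highest competing bid lies strictly between $2054.1 and $2649.4 — underbidding then forfeits a profitable win.
$2472.2: inside the interval → strictly worse (loss $177.2).
$786.1: below both → same outcome either way.
$814.3: below both → same outcome either way.
$4246.3: above both → same outcome either way.
$4254: above both → same outcome either way.
$2335.6: inside the interval → strictly worse (loss $313.8).
$4688.4: above both → same outcome either way.
$2059.1: inside the interval → strictly worse (loss $590.3).
Count: 3.

3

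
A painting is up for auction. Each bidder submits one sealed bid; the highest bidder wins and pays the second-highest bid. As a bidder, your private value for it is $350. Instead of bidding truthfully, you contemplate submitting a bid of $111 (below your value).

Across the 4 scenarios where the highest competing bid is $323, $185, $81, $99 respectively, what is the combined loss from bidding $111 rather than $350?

$192

The deviation costs you only when the competing bid falls strictly between $111 and $350; elsewhere both bids give the same outcome.
$323: truthful payoff $27, deviation payoff $0 → loss $27.
$185: truthful payoff $165, deviation payoff $0 → loss $165.
$81: outcomes coincide → loss $0.
$99: outcomes coincide → loss $0.
Total loss = $27 + $165 = $192.
In a second-price auction your bid sets only whether you win, not what you pay, so bidding your true value is weakly dominant.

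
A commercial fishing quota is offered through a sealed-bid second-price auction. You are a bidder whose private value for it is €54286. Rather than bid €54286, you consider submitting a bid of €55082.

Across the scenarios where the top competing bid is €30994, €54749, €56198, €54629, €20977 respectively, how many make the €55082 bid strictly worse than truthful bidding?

2

The deviation hurts exactly when the highest competing bid lies strictly between €54286 and €55082 — overbidding then wins at a price above your value.
€30994: below both → same outcome either way.
€54749: inside the interval → strictly worse (loss €463).
€56198: above both → same outcome either way.
€54629: inside the interval → strictly worse (loss €343).
€20977: below both → same outcome either way.
Count: 2.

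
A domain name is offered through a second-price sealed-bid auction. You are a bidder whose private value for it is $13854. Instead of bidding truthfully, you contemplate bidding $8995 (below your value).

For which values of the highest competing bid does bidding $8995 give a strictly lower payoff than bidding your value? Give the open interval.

If the competing bid is below $8995, both bids win at the same price — no difference.
If it is above $13854, both bids lose — no difference.
If it lies strictly between $8995 and $13854, bidding your value wins at a price below your value (positive payoff) while bidding $8995 loses (payoff 0).
So the deviation strictly hurts on the open interval ($8995, $13854).

($8995, $13854)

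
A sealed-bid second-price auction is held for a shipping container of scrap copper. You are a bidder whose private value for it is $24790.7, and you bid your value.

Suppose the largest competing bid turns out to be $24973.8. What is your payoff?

$0

Your bid $24790.7 is below the highest competing bid $24973.8, so you lose.
A losing bidder pays nothing and receives nothing: payoff = $0.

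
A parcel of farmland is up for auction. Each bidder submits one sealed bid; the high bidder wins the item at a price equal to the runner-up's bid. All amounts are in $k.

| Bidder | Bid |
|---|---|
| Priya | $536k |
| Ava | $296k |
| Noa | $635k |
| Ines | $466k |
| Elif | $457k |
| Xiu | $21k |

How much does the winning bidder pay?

Highest bid: Noa at $635k, so Noa wins.
Second-highest bid: Priya at $536k — that is the price the winner pays.

$536k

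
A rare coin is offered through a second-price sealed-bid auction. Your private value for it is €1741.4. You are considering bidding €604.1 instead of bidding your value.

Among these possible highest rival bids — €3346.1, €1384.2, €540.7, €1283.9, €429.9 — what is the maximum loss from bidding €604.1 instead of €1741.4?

€3346.1: same outcome either way → loss €0.
€1384.2: truthful gives €357.2, deviation gives €0 → loss €357.2.
€540.7: same outcome either way → loss €0.
€1283.9: truthful gives €457.5, deviation gives €0 → loss €457.5.
€429.9: same outcome either way → loss €0.
Maximum loss: €457.5.

€457.5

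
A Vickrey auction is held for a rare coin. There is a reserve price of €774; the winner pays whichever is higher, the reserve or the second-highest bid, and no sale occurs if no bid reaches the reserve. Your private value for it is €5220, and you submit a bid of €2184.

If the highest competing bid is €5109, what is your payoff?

€0

Your bid €2184 is below the highest competing bid €5109, so you lose. Payoff €0.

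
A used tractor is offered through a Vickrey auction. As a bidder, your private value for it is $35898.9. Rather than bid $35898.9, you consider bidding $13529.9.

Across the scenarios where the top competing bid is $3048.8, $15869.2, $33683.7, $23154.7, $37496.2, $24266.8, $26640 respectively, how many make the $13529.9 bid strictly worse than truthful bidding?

The deviation hurts exactly when the highest competing bid lies strictly between $13529.9 and $35898.9 — underbidding then forfeits a profitable win.
$3048.8: below both → same outcome either way.
$15869.2: inside the interval → strictly worse (loss $20029.7).
$33683.7: inside the interval → strictly worse (loss $2215.2).
$23154.7: inside the interval → strictly worse (loss $12744.2).
$37496.2: above both → same outcome either way.
$24266.8: inside the interval → strictly worse (loss $11632.1).
$26640: inside the interval → strictly worse (loss $9258.9).
Count: 5.

5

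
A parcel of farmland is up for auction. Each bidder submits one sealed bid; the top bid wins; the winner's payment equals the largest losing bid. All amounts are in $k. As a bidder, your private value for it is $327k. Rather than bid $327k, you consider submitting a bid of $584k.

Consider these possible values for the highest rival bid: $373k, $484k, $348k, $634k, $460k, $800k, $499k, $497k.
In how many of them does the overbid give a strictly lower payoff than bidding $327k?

6

The deviation hurts exactly when the highest competing bid lies strictly between $327k and $584k — overbidding then wins at a price above your value.
$373k: inside the interval → strictly worse (loss $46k).
$484k: inside the interval → strictly worse (loss $157k).
$348k: inside the interval → strictly worse (loss $21k).
$634k: above both → same outcome either way.
$460k: inside the interval → strictly worse (loss $133k).
$800k: above both → same outcome either way.
$499k: inside the interval → strictly worse (loss $172k).
$497k: inside the interval → strictly worse (loss $170k).
Count: 6.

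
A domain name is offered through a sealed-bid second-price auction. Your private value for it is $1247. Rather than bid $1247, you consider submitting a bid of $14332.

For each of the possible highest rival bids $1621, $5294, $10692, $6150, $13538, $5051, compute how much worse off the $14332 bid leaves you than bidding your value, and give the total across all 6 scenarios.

$34864

The deviation costs you only when the competing bid falls strictly between $1247 and $14332; elsewhere both bids give the same outcome.
$1621: truthful payoff $0, deviation payoff −$374 → loss $374.
$5294: truthful payoff $0, deviation payoff −$4047 → loss $4047.
$10692: truthful payoff $0, deviation payoff −$9445 → loss $9445.
$6150: truthful payoff $0, deviation payoff −$4903 → loss $4903.
$13538: truthful payoff $0, deviation payoff −$12291 → loss $12291.
$5051: truthful payoff $0, deviation payoff −$3804 → loss $3804.
Total loss = $374 + $4047 + $9445 + $4903 + $12291 + $3804 = $34864.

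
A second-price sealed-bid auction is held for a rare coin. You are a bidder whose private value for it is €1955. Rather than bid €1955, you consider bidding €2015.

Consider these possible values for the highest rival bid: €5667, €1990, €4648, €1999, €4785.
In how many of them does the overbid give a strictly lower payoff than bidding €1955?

2

The deviation hurts exactly when the highest competing bid lies strictly between €1955 and €2015 — overbidding then wins at a price above your value.
€5667: above both → same outcome either way.
€1990: inside the interval → strictly worse (loss €35).
€4648: above both → same outcome either way.
€1999: inside the interval → strictly worse (loss €44).
€4785: above both → same outcome either way.
Count: 2.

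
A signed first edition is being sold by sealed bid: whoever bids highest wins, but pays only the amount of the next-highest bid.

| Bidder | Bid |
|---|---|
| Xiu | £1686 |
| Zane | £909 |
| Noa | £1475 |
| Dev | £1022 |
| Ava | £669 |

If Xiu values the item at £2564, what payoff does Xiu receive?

Highest bid: Xiu at £1686, so Xiu wins.
Second-highest bid: Noa at £1475 — that is the price the winner pays.
Xiu's payoff = value − price = £2564 − £1475 = £1089.

£1089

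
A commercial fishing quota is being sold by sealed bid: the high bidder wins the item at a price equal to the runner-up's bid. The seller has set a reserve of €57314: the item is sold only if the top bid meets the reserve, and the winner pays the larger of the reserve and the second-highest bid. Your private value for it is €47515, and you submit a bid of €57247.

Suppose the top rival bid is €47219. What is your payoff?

€0

Your bid €57247 is the highest bid but falls below the reserve €57314, so the item goes unsold. Payoff €0.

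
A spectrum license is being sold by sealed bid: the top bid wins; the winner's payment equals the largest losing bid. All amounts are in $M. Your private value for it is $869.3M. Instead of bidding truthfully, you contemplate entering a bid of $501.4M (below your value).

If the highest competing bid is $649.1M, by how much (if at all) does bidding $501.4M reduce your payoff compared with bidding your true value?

$220.2M

Bidding your value $869.3M: you win (since $869.3M > $649.1M) and pay $649.1M. Payoff $220.2M.
Bidding $501.4M: you lose. Payoff $0M.
The competing bid $649.1M lies between your shaded bid and your value, so underbidding forfeits an item you could have won at a profitable price.
Loss from deviating = $220.2M − ($0M) = $220.2M.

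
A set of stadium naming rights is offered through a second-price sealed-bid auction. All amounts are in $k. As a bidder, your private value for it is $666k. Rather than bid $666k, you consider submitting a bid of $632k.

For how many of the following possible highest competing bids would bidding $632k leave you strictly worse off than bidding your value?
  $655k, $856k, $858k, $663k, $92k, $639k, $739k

The deviation hurts exactly when the highest competing bid lies strictly between $632k and $666k — underbidding then forfeits a profitable win.
$655k: inside the interval → strictly worse (loss $11k).
$856k: above both → same outcome either way.
$858k: above both → same outcome either way.
$663k: inside the interval → strictly worse (loss $3k).
$92k: below both → same outcome either way.
$639k: inside the interval → strictly worse (loss $27k).
$739k: above both → same outcome either way.
Count: 3.

3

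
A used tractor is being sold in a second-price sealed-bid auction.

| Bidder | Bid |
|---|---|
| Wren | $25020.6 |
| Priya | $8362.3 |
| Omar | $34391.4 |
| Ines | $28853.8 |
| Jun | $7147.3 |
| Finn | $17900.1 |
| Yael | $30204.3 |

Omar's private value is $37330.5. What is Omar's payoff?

$7126.2

Highest bid: Omar at $34391.4, so Omar wins.
Second-highest bid: Yael at $30204.3 — that is the price the winner pays.
Omar's payoff = value − price = $37330.5 − $30204.3 = $7126.2.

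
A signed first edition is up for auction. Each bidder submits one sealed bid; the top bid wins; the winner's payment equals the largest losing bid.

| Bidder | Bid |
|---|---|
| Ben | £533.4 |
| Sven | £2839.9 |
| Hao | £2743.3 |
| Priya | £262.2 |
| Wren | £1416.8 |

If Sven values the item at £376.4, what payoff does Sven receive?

−£2366.9

Highest bid: Sven at £2839.9, so Sven wins.
Second-highest bid: Hao at £2743.3 — that is the price the winner pays.
Sven's payoff = value − price = £376.4 − £2743.3 = −£2366.9.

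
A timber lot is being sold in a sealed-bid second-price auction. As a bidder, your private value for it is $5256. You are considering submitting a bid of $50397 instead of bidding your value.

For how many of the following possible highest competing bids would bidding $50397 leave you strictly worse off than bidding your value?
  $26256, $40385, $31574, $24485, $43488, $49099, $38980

7

The deviation hurts exactly when the highest competing bid lies strictly between $5256 and $50397 — overbidding then wins at a price above your value.
$26256: inside the interval → strictly worse (loss $21000).
$40385: inside the interval → strictly worse (loss $35129).
$31574: inside the interval → strictly worse (loss $26318).
$24485: inside the interval → strictly worse (loss $19229).
$43488: inside the interval → strictly worse (loss $38232).
$49099: inside the interval → strictly worse (loss $43843).
$38980: inside the interval → strictly worse (loss $33724).
Count: 7.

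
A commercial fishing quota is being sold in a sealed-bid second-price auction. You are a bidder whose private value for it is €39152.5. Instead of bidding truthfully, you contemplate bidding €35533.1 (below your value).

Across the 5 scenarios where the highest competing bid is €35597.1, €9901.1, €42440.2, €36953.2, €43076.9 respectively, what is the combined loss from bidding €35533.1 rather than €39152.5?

€5754.7

The deviation costs you only when the competing bid falls strictly between €35533.1 and €39152.5; elsewhere both bids give the same outcome.
€35597.1: truthful payoff €3555.4, deviation payoff €0 → loss €3555.4.
€9901.1: outcomes coincide → loss €0.
€42440.2: outcomes coincide → loss €0.
€36953.2: truthful payoff €2199.3, deviation payoff €0 → loss €2199.3.
€43076.9: outcomes coincide → loss €0.
Total loss = €3555.4 + €2199.3 = €5754.7.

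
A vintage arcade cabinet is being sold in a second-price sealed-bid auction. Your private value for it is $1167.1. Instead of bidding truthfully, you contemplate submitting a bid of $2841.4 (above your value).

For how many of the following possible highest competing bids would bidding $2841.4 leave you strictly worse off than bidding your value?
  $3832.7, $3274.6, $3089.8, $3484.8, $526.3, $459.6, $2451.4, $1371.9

2

The deviation hurts exactly when the highest competing bid lies strictly between $1167.1 and $2841.4 — overbidding then wins at a price above your value.
$3832.7: above both → same outcome either way.
$3274.6: above both → same outcome either way.
$3089.8: above both → same outcome either way.
$3484.8: above both → same outcome either way.
$526.3: below both → same outcome either way.
$459.6: below both → same outcome either way.
$2451.4: inside the interval → strictly worse (loss $1284.3).
$1371.9: inside the interval → strictly worse (loss $204.8).
Count: 2.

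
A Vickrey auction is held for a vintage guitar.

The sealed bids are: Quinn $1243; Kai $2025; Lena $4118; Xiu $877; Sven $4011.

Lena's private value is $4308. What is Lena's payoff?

Highest bid: Lena at $4118, so Lena wins.
Second-highest bid: Sven at $4011 — that is the price the winner pays.
Lena's payoff = value − price = $4308 − $4011 = $297.

$297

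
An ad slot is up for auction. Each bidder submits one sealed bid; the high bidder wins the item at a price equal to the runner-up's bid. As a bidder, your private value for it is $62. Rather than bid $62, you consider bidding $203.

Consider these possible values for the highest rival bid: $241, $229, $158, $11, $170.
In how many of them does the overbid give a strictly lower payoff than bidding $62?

The deviation hurts exactly when the highest competing bid lies strictly between $62 and $203 — overbidding then wins at a price above your value.
$241: above both → same outcome either way.
$229: above both → same outcome either way.
$158: inside the interval → strictly worse (loss $96).
$11: below both → same outcome either way.
$170: inside the interval → strictly worse (loss $108).
Count: 2.

2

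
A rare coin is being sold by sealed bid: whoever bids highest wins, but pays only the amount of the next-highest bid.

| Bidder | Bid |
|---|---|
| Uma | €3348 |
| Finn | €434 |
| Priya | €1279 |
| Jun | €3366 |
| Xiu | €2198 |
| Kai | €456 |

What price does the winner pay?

€3348

Highest bid: Jun at €3366, so Jun wins.
Second-highest bid: Uma at €3348 — that is the price the winner pays.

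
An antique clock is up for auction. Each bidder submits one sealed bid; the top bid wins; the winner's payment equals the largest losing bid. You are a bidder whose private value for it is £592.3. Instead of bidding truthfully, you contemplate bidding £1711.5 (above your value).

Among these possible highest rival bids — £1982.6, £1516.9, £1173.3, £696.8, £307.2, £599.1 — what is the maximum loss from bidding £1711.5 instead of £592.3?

£924.6

£1982.6: same outcome either way → loss £0.
£1516.9: truthful gives £0, deviation gives −£924.6 → loss £924.6.
£1173.3: truthful gives £0, deviation gives −£581 → loss £581.
£696.8: truthful gives £0, deviation gives −£104.5 → loss £104.5.
£307.2: same outcome either way → loss £0.
£599.1: truthful gives £0, deviation gives −£6.8 → loss £6.8.
Maximum loss: £924.6.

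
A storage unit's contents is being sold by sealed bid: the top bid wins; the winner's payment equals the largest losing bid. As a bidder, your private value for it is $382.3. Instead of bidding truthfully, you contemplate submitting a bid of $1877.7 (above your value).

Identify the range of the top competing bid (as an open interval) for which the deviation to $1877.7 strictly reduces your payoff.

($382.3, $1877.7)

If the competing bid is below $382.3, both bids win at the same price — no difference.
If it is above $1877.7, both bids lose — no difference.
If it lies strictly between $382.3 and $1877.7, bidding your value loses (payoff 0) while bidding $1877.7 wins at a price above your value (payoff negative).
So the deviation strictly hurts on the open interval ($382.3, $1877.7).
Because the price is fixed by the runner-up's bid, deviating from your value can only change a good outcome into a bad one — never the reverse.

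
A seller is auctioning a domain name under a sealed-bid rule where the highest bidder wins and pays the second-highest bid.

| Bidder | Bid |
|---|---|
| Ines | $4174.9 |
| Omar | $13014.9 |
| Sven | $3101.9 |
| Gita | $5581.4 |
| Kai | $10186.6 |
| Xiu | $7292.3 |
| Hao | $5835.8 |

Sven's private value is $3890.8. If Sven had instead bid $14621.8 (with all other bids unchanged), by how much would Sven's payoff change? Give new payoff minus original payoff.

−$9124.1

The highest bid among the other bidders is $13014.9; Sven's bid doesn't change that.
Original bid $3101.9: Sven is not highest (top rival bid is $13014.9); payoff $0.
Alternative bid $14621.8: Sven is highest, pays the top rival bid $13014.9; payoff $3890.8 − $13014.9 = −$9124.1.
Change in payoff = −$9124.1 − ($0) = −$9124.1.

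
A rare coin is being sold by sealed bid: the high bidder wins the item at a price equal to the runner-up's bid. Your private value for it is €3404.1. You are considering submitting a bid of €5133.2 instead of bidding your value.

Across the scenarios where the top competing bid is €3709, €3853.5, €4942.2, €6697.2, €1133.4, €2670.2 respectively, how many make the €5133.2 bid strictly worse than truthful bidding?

3

The deviation hurts exactly when the highest competing bid lies strictly between €3404.1 and €5133.2 — overbidding then wins at a price above your value.
€3709: inside the interval → strictly worse (loss €304.9).
€3853.5: inside the interval → strictly worse (loss €449.4).
€4942.2: inside the interval → strictly worse (loss €1538.1).
€6697.2: above both → same outcome either way.
€1133.4: below both → same outcome either way.
€2670.2: below both → same outcome either way.
Count: 3.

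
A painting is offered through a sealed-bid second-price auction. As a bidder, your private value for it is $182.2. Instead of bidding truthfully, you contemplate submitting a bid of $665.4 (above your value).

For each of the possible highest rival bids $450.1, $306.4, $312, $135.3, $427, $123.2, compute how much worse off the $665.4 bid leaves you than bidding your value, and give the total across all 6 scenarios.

The deviation costs you only when the competing bid falls strictly between $182.2 and $665.4; elsewhere both bids give the same outcome.
$450.1: truthful payoff $0, deviation payoff −$267.9 → loss $267.9.
$306.4: truthful payoff $0, deviation payoff −$124.2 → loss $124.2.
$312: truthful payoff $0, deviation payoff −$129.8 → loss $129.8.
$135.3: outcomes coincide → loss $0.
$427: truthful payoff $0, deviation payoff −$244.8 → loss $244.8.
$123.2: outcomes coincide → loss $0.
Total loss = $267.9 + $124.2 + $129.8 + $244.8 = $766.7.

$766.7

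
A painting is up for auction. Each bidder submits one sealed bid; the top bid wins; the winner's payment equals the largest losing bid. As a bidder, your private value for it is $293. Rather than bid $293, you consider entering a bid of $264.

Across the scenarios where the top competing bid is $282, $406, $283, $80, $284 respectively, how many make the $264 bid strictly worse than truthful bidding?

The deviation hurts exactly when the highest competing bid lies strictly between $264 and $293 — underbidding then forfeits a profitable win.
$282: inside the interval → strictly worse (loss $11).
$406: above both → same outcome either way.
$283: inside the interval → strictly worse (loss $10).
$80: below both → same outcome either way.
$284: inside the interval → strictly worse (loss $9).
Count: 3.

3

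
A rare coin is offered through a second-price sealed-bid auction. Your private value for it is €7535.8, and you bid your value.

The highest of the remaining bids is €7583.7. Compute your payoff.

Your bid €7535.8 is below the highest competing bid €7583.7, so you lose.
A losing bidder pays nothing and receives nothing: payoff = €0.

€0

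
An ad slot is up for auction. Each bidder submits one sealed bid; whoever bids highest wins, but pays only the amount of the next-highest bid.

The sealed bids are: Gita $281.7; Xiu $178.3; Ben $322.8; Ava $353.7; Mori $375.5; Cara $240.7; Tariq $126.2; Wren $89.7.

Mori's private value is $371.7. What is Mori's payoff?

Highest bid: Mori at $375.5, so Mori wins.
Second-highest bid: Ava at $353.7 — that is the price the winner pays.
Mori's payoff = value − price = $371.7 − $353.7 = $18.

$18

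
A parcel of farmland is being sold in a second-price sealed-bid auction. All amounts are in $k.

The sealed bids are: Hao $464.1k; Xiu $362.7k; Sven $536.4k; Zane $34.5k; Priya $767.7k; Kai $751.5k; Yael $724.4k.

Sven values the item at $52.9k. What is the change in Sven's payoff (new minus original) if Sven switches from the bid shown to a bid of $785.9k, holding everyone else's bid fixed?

−$714.8k

The highest bid among the other bidders is $767.7k; Sven's bid doesn't change that.
Original bid $536.4k: Sven is not highest (top rival bid is $767.7k); payoff $0k.
Alternative bid $785.9k: Sven is highest, pays the top rival bid $767.7k; payoff $52.9k − $767.7k = −$714.8k.
Change in payoff = −$714.8k − ($0k) = −$714.8k.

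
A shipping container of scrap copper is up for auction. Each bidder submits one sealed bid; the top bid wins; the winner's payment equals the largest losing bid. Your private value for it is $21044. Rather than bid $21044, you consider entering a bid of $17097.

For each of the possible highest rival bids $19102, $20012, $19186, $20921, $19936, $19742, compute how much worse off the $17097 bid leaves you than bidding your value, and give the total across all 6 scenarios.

The deviation costs you only when the competing bid falls strictly between $17097 and $21044; elsewhere both bids give the same outcome.
$19102: truthful payoff $1942, deviation payoff $0 → loss $1942.
$20012: truthful payoff $1032, deviation payoff $0 → loss $1032.
$19186: truthful payoff $1858, deviation payoff $0 → loss $1858.
$20921: truthful payoff $123, deviation payoff $0 → loss $123.
$19936: truthful payoff $1108, deviation payoff $0 → loss $1108.
$19742: truthful payoff $1302, deviation payoff $0 → loss $1302.
Total loss = $1942 + $1032 + $1858 + $123 + $1108 + $1302 = $7365.

$7365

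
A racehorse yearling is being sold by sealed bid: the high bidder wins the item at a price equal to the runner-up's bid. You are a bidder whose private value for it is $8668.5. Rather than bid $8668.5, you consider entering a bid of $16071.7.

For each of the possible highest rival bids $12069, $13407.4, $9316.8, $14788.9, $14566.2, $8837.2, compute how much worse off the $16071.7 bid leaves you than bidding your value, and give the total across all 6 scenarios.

The deviation costs you only when the competing bid falls strictly between $8668.5 and $16071.7; elsewhere both bids give the same outcome.
$12069: truthful payoff $0, deviation payoff −$3400.5 → loss $3400.5.
$13407.4: truthful payoff $0, deviation payoff −$4738.9 → loss $4738.9.
$9316.8: truthful payoff $0, deviation payoff −$648.3 → loss $648.3.
$14788.9: truthful payoff $0, deviation payoff −$6120.4 → loss $6120.4.
$14566.2: truthful payoff $0, deviation payoff −$5897.7 → loss $5897.7.
$8837.2: truthful payoff $0, deviation payoff −$168.7 → loss $168.7.
Total loss = $3400.5 + $4738.9 + $648.3 + $6120.4 + $5897.7 + $168.7 = $20974.5.

$20974.5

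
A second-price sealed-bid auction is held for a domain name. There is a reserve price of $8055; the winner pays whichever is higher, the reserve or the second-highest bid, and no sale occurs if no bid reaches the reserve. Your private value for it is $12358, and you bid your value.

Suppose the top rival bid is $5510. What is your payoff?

$4303

Your bid $12358 is the highest and exceeds the reserve.
Price = max(second-highest bid, reserve) = max($5510, $8055) = $8055.
Payoff = $12358 − $8055 = $4303.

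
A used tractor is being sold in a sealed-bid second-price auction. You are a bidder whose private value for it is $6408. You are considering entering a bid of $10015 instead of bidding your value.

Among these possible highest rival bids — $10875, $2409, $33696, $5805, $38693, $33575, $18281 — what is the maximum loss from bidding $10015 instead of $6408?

$0

$10875: same outcome either way → loss $0.
$2409: same outcome either way → loss $0.
$33696: same outcome either way → loss $0.
$5805: same outcome either way → loss $0.
$38693: same outcome either way → loss $0.
$33575: same outcome either way → loss $0.
$18281: same outcome either way → loss $0.
Maximum loss: $0.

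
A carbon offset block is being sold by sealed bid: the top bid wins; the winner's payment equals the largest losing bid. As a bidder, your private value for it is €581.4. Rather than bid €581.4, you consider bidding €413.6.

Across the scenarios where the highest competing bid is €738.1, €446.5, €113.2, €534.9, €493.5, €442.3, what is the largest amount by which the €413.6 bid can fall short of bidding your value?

€139.1

€738.1: same outcome either way → loss €0.
€446.5: truthful gives €134.9, deviation gives €0 → loss €134.9.
€113.2: same outcome either way → loss €0.
€534.9: truthful gives €46.5, deviation gives €0 → loss €46.5.
€493.5: truthful gives €87.9, deviation gives €0 → loss €87.9.
€442.3: truthful gives €139.1, deviation gives €0 → loss €139.1.
Maximum loss: €139.1.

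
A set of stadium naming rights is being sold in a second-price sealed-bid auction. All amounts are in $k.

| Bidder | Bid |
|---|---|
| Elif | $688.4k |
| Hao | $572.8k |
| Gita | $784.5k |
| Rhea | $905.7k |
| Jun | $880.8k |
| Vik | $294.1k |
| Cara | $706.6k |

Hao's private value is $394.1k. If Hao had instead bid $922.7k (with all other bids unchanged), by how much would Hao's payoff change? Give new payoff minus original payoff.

The highest bid among the other bidders is $905.7k; Hao's bid doesn't change that.
Original bid $572.8k: Hao is not highest (top rival bid is $905.7k); payoff $0k.
Alternative bid $922.7k: Hao is highest, pays the top rival bid $905.7k; payoff $394.1k − $905.7k = −$511.6k.
Change in payoff = −$511.6k − ($0k) = −$511.6k.

−$511.6k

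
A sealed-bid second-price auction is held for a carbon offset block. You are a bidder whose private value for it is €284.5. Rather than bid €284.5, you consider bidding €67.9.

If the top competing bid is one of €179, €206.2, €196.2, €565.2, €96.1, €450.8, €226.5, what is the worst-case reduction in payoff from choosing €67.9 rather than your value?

€188.4

€179: truthful gives €105.5, deviation gives €0 → loss €105.5.
€206.2: truthful gives €78.3, deviation gives €0 → loss €78.3.
€196.2: truthful gives €88.3, deviation gives €0 → loss €88.3.
€565.2: same outcome either way → loss €0.
€96.1: truthful gives €188.4, deviation gives €0 → loss €188.4.
€450.8: same outcome either way → loss €0.
€226.5: truthful gives €58, deviation gives €0 → loss €58.
Maximum loss: €188.4.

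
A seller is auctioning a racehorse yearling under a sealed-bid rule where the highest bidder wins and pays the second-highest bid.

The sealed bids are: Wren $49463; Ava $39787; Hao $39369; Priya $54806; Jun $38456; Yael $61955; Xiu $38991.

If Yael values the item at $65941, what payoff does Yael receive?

$11135

Highest bid: Yael at $61955, so Yael wins.
Second-highest bid: Priya at $54806 — that is the price the winner pays.
Yael's payoff = value − price = $65941 − $54806 = $11135.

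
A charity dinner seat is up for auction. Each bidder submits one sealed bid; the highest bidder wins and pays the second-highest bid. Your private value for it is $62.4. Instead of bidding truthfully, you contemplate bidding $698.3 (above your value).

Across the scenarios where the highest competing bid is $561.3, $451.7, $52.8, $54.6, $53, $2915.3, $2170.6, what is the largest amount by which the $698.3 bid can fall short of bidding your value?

$561.3: truthful gives $0, deviation gives −$498.9 → loss $498.9.
$451.7: truthful gives $0, deviation gives −$389.3 → loss $389.3.
$52.8: same outcome either way → loss $0.
$54.6: same outcome either way → loss $0.
$53: same outcome either way → loss $0.
$2915.3: same outcome either way → loss $0.
$2170.6: same outcome either way → loss $0.
Maximum loss: $498.9.

$498.9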